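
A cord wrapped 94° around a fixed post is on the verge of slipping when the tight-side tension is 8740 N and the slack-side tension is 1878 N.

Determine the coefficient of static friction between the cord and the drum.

μ ≈ 0.937

T₂/T₁ = e^{μβ} → μ = ln(T₂/T₁)/β.
β = 94° = 1.641 rad.
μ = ln(8740/1878)/1.641 = ln(4.654)/1.641 = 0.937.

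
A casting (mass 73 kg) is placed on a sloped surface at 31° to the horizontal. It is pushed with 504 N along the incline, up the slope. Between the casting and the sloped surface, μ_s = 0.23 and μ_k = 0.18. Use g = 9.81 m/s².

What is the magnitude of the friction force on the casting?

f ≈ 135 N (down the incline)

Perpendicular to the surface, N = m g cos θ = 73·9.81·cos 31° = 613.8 N.
Parallel to the incline, ΣF = 0 gives f = m g sin θ − P = 368.8 − 504 = -135.2 N (up-slope positive).
Maximum static friction available: μ_s N = 0.23 × 613.8 = 141.2 N.
Since |-135.2| ≤ 141.2 N, no slip — friction simply equals what equilibrium demands.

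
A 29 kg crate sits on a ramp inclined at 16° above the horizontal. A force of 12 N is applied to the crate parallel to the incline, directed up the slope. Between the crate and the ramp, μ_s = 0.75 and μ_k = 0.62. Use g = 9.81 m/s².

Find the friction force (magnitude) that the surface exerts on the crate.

f ≈ 66.4 N (up the incline)

Perpendicular to the surface, N = m g cos θ = 29·9.81·cos 16° = 273.5 N.
Parallel to the incline, ΣF = 0 gives f = m g sin θ − P = 78.42 − 12 = 66.42 N (up-slope positive).
Maximum static friction available: μ_s N = 0.75 × 273.5 = 205.1 N.
Since |66.42| ≤ 205.1 N, the crate remains in static equilibrium and friction takes exactly the required value.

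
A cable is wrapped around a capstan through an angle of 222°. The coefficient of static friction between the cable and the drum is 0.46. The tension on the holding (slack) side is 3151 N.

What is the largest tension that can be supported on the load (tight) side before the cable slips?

T_max ≈ 18700 N

At impending slip the capstan equation gives T₂/T₁ = e^{μβ} with β in radians.
β = 222° × π/180 = 3.875 rad.
e^{μβ} = e^{0.46×3.875} = 5.944.
T₂ = T₁ · e^{μβ} = 3151 × 5.944 = 18700 N.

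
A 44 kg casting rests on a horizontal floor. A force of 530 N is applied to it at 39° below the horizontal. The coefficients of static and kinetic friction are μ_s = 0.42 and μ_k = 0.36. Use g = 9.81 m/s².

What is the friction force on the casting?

The vertical component of P adds to the normal force: N = m g + P sin α = 431.6 + 333.5 = 765.2 N.
Horizontally, friction must balance P cos α = 411.9 N.
μ_s N = 0.42 × 765.2 = 321.4 N.
The required friction exceeds μ_s N, so the casting moves and f = μ_k N = 275 N.

f ≈ 275 N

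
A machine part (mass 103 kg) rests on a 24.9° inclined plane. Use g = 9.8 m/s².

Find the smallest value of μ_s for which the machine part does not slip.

μ_s,min ≈ 0.464

At the slip threshold m g sin θ = μ_s m g cos θ, so μ_s,min = tan θ.
μ_s,min = tan 24.9° = 0.464.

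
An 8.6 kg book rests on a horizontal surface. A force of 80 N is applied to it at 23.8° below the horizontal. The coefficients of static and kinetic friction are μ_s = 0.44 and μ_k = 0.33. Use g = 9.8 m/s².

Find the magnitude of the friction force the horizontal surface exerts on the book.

f ≈ 38.5 N

The vertical component of P adds to the normal force: N = m g + P sin α = 84.28 + 32.28 = 116.6 N.
For equilibrium, f = P cos α = 80×cos 23.8° = 73.2 N.
The static-friction limit is μ_s N = 51.29 N.
The required friction exceeds μ_s N, so the book moves and f = μ_k N = 38.5 N.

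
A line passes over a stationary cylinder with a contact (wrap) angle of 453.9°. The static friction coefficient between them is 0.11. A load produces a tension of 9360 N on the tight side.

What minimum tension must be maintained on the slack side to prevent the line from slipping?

T_min ≈ 3920 N

Capstan equation at impending slip: T_tight/T_slack = e^{μβ}.
β = 453.9° = 7.922 rad; e^{μβ} = e^{0.11×7.922} = 2.39.
T_slack = T_tight / e^{μβ} = 9360 / 2.39 = 3920 N.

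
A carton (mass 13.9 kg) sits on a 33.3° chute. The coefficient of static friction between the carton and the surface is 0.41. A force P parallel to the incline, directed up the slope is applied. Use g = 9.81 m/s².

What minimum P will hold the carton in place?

The carton tends to slide down (tan θ > μ_s), so at the point of impending slip friction acts up-slope at its limit: f = μ_s N.
P is parallel to the surface, so N = m g cos θ = 114 N.
Along the incline: P + μ_s N = m g sin θ, so P = 74.9 − 0.41×114 = 28.1 N.

P_min ≈ 28.1 N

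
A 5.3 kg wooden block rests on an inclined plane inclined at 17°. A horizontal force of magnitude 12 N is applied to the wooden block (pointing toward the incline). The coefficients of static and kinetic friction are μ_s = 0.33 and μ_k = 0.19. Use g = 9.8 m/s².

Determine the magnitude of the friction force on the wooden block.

f ≈ 3.71 N (up the incline)

Resolve perpendicular to the incline: N = m g cos θ + P sin θ = 5.3×9.8×cos 17° + 12×sin 17° = 53.18 N.
Along the incline, the net driving force (taking up-slope positive) is P cos θ − m g sin θ = 11.48 − 15.19 = -3.71 N, so equilibrium requires friction f = 3.71 N (up-slope).
The limit of static friction is μ_s N = 17.55 N.
Since 3.71 N is within the 17.55 N limit, the wooden block stays put and friction is exactly 3.71 N.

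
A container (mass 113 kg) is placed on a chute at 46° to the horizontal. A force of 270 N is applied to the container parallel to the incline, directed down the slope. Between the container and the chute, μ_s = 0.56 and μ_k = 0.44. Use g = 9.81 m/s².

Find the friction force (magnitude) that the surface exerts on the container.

Normal force: N = m g cos θ = 113 × 9.81 × cos 46° = 770 N.
The friction needed for equilibrium is m g sin θ + P = 797.4 + 270 = 1067 N, measured positive up-slope.
The static-friction ceiling is μ_s N = 0.56 × 770 = 431.2 N.
|1067| exceeds 431.2 N, so the container slips down-slope; friction is kinetic, f = μ_k N = 0.44×770 = 339 N.

f ≈ 339 N (up the incline)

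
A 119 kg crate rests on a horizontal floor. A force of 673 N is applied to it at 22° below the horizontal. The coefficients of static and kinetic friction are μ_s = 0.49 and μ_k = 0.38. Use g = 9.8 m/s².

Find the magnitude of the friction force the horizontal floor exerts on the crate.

f ≈ 624 N

N = m g + P sin α = 1166 + 673×sin 22° = 1418 N.
For equilibrium, f = P cos α = 673×cos 22° = 624 N.
μ_s N = 0.49 × 1418 = 695 N.
624 ≤ 695 N → static; friction equals the required 624 N.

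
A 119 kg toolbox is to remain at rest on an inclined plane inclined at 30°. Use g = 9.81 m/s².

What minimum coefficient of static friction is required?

At the slip threshold m g sin θ = μ_s m g cos θ, so μ_s,min = tan θ.
μ_s,min = tan 30° = 0.577.

μ_s,min ≈ 0.577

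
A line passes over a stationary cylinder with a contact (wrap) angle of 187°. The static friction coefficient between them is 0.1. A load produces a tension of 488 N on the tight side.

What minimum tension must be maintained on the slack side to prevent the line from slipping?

Capstan equation at impending slip: T_tight/T_slack = e^{μβ}.
β = 187° = 3.264 rad; e^{μβ} = e^{0.1×3.264} = 1.386.
T_slack = T_tight / e^{μβ} = 488 / 1.386 = 352 N.

T_min ≈ 352 N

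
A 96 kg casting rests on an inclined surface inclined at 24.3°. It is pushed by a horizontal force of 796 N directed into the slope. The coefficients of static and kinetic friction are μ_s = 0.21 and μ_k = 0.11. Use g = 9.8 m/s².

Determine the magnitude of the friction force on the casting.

The horizontal push has a component P sin θ into the surface, so N = m g cos θ + P sin θ = 857.4 + 327.6 = 1185 N.
Along the incline, the net driving force (taking up-slope positive) is P cos θ − m g sin θ = 725.5 − 387.2 = 338.3 N, so equilibrium requires friction f = -338.3 N (down-slope).
Maximum static friction: μ_s N = 0.21 × 1185 = 248.9 N.
The required 338.3 N exceeds the static limit, so the casting slides up-slope and f = μ_k N = 0.11×1185 = 130 N.

f ≈ 130 N (down the incline)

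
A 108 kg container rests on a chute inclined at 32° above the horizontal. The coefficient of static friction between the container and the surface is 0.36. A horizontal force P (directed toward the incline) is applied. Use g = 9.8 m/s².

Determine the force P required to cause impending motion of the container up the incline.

At impending motion up the slope, friction acts down-slope at its limit: f = μ_s N.
Perpendicular to the incline: N = m g cos θ + P sin θ.
Along the incline: P cos θ = m g sin θ + μ_s N = m g sin θ + μ_s (m g cos θ + P sin θ).
Solving, P (cos θ − μ_s sin θ) = m g (sin θ + μ_s cos θ), so P = 108×9.8×(sin 32° + 0.36 cos 32°)/(cos 32° − 0.36 sin 32°) = 1060×0.8352/0.6573 = 1340 N.

P ≈ 1340 N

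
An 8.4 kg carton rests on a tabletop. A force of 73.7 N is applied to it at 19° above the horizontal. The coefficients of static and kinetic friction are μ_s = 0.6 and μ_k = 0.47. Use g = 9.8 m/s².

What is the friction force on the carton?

Vertical equilibrium gives N = m g − P sin α = 58.33 N.
The horizontal driving force is P cos α = 69.68 N, so equilibrium needs friction f = 69.68 N.
μ_s N = 0.6 × 58.33 = 35 N.
The required friction exceeds μ_s N, so the carton moves and f = μ_k N = 27.4 N.

f ≈ 27.4 N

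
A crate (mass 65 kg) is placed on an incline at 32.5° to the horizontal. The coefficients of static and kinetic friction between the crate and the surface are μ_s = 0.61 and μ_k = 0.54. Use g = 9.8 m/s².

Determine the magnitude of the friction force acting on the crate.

Normal force: N = m g cos θ = 65 × 9.8 × cos 32.5° = 537.2 N.
Along the slope the weight component is m g sin θ = 342.3 N; friction must supply exactly this, acting up-slope.
The static-friction ceiling is μ_s N = 0.61 × 537.2 = 327.7 N.
Since |342.3| > 327.7 N, static friction cannot hold it; the crate slides down the incline and kinetic friction applies: f = μ_k N = 0.54 × 537.2 = 290 N.

f ≈ 290 N (up the incline)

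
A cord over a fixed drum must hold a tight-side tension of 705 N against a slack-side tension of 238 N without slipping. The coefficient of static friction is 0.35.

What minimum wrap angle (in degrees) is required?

T₂/T₁ = e^{μβ} → β = ln(T₂/T₁)/μ.
β = ln(705/238)/0.35 = 1.086/0.35 = 3.103 rad.
In degrees: β = 3.103 × 180/π = 178°.

β_min ≈ 178°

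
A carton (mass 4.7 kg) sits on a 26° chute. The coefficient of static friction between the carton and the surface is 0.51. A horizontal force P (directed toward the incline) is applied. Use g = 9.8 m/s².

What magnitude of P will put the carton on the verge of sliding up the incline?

P ≈ 61.2 N

At impending motion up the slope, friction acts down-slope at its limit: f = μ_s N.
Perpendicular to the incline: N = m g cos θ + P sin θ.
Along the incline: P cos θ = m g sin θ + μ_s N = m g sin θ + μ_s (m g cos θ + P sin θ).
Solving, P (cos θ − μ_s sin θ) = m g (sin θ + μ_s cos θ), so P = 4.7×9.8×(sin 26° + 0.51 cos 26°)/(cos 26° − 0.51 sin 26°) = 46.1×0.8968/0.6752 = 61.2 N.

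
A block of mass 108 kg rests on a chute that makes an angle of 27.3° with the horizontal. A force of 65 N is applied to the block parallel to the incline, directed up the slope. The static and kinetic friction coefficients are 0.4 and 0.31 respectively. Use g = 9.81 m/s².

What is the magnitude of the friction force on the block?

Perpendicular to the surface, N = m g cos θ = 108·9.81·cos 27.3° = 941.5 N.
Parallel to the incline, ΣF = 0 gives f = m g sin θ − P = 485.9 − 65 = 420.9 N (up-slope positive).
The static-friction ceiling is μ_s N = 0.4 × 941.5 = 376.6 N.
Since |420.9| > 376.6 N, static friction cannot hold it; the block slides down the incline and kinetic friction applies: f = μ_k N = 0.31 × 941.5 = 292 N.

f ≈ 292 N (up the incline)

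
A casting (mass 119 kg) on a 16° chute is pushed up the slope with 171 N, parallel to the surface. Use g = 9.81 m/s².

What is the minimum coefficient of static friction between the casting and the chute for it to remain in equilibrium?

μ_s,min ≈ 0.134

N = m g cos θ = 1122 N.
Friction must make up the shortfall along the incline: f = m g sin θ − P = 321.8 − 171 = 150.8 N.
At the threshold f = μ_s N, so μ_s,min = 150.8/1122 = 0.134.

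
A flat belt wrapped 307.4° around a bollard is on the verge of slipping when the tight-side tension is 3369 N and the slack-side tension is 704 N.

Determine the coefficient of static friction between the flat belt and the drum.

μ ≈ 0.292

T₂/T₁ = e^{μβ} → μ = ln(T₂/T₁)/β.
β = 307.4° = 5.365 rad.
μ = ln(3369/704)/5.365 = ln(4.786)/5.365 = 0.292.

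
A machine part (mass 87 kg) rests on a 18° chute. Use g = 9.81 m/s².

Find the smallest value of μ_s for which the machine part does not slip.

At the slip threshold m g sin θ = μ_s m g cos θ, so μ_s,min = tan θ.
μ_s,min = tan 18° = 0.325.

μ_s,min ≈ 0.325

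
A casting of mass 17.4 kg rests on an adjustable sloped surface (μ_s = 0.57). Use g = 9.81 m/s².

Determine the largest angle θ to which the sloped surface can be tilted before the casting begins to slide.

θ_max ≈ 29.7°

At the slip threshold, m g sin θ = μ_s · m g cos θ, so tan θ = μ_s.
θ_max = arctan(0.57) = 29.7°.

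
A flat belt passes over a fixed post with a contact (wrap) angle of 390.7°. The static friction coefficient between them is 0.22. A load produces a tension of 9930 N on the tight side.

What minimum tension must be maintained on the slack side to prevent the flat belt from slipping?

Capstan equation at impending slip: T_tight/T_slack = e^{μβ}.
β = 390.7° = 6.819 rad; e^{μβ} = e^{0.22×6.819} = 4.482.
T_slack = T_tight / e^{μβ} = 9930 / 4.482 = 2220 N.

T_min ≈ 2220 N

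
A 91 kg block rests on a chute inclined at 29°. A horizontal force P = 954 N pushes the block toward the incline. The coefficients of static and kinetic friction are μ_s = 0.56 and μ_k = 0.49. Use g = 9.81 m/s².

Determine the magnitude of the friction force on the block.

f ≈ 402 N (down the incline)

The horizontal push has a component P sin θ into the surface, so N = m g cos θ + P sin θ = 780.8 + 462.5 = 1243 N.
Along the incline, the net driving force (taking up-slope positive) is P cos θ − m g sin θ = 834.4 − 432.8 = 401.6 N, so equilibrium requires friction f = -401.6 N (down-slope).
Maximum static friction: μ_s N = 0.56 × 1243 = 696.2 N.
Since 401.6 N is within the 696.2 N limit, the block stays put and friction is exactly 402 N.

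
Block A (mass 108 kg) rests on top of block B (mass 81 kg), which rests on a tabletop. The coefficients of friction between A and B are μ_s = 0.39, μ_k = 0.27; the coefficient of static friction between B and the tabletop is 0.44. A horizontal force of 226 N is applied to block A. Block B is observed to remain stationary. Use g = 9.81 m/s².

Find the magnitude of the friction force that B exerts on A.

f ≈ 226 N

The normal force B exerts on A is simply A's weight, N₁ = 1059 N.
Maximum static friction on A from B: μ_s N₁ = 0.39×1059 = 413.2 N.
Since P = 226 N ≤ 413.2 N, A does not slip on B; friction on A equals P = 226 N.
By Newton's third law B feels 226 N forward from A. With B stationary, the floor's static friction on B balances it: f₂ = 226 N (well within μ_s(m_A+m_B)g = 815.8 N).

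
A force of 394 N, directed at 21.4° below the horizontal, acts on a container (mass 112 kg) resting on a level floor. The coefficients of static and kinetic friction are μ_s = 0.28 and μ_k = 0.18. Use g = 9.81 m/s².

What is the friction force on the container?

N = m g + P sin α = 1099 + 394×sin 21.4° = 1242 N.
Horizontally, friction must balance P cos α = 366.8 N.
The static-friction limit is μ_s N = 347.9 N.
366.8 > 347.9 N → the container slides; f = μ_k N = 0.18×1242 = 224 N.

f ≈ 224 N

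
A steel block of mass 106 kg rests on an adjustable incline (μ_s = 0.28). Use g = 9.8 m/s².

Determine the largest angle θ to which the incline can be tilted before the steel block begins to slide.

At the slip threshold, m g sin θ = μ_s · m g cos θ, so tan θ = μ_s.
θ_max = arctan(0.28) = 15.6°.

θ_max ≈ 15.6°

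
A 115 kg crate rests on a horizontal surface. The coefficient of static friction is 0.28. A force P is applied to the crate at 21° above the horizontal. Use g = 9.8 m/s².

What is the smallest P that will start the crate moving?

P ≈ 305 N

N = m g − P sin α (the pull lifts the crate).
At impending slip, P cos α = μ_s N = μ_s (m g − P sin α).
Solving: P (cos α + μ_s sin α) = μ_s m g → P = 0.28×1130/(cos 21° + 0.28 sin 21°) = 316/1.034 = 305 N.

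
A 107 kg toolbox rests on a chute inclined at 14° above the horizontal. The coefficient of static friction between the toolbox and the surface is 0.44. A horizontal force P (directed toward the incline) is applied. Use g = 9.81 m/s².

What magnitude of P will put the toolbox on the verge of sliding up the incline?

P ≈ 813 N

At impending motion up the slope, friction acts down-slope at its limit: f = μ_s N.
Perpendicular to the incline: N = m g cos θ + P sin θ.
Along the incline: P cos θ = m g sin θ + μ_s N = m g sin θ + μ_s (m g cos θ + P sin θ).
Solving, P (cos θ − μ_s sin θ) = m g (sin θ + μ_s cos θ), so P = 107×9.81×(sin 14° + 0.44 cos 14°)/(cos 14° − 0.44 sin 14°) = 1050×0.6689/0.8639 = 813 N.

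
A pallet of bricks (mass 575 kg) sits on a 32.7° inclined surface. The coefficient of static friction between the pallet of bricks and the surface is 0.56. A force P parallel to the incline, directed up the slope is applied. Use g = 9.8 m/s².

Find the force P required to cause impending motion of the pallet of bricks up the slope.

P ≈ 5700 N

At impending motion up the slope, friction acts down-slope at its limit: f = μ_s N.
P is parallel to the surface, so N = m g cos θ = 4740 N.
Along the incline: P = m g sin θ + μ_s N = 3040 + 0.56×4740 = 5700 N.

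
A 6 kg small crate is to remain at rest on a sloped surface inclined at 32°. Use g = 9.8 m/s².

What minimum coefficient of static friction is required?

At the slip threshold m g sin θ = μ_s m g cos θ, so μ_s,min = tan θ.
μ_s,min = tan 32° = 0.625.

μ_s,min ≈ 0.625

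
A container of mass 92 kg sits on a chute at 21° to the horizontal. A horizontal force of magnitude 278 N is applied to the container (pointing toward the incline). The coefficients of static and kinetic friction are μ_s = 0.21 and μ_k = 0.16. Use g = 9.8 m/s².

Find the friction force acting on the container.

The horizontal push has a component P sin θ into the surface, so N = m g cos θ + P sin θ = 841.7 + 99.63 = 941.3 N.
Parallel to the incline: P cos θ − m g sin θ = 259.5 − 323.1 = -63.57 N; the friction needed to balance this is 63.57 N acting up the slope.
Maximum static friction: μ_s N = 0.21 × 941.3 = 197.7 N.
|f_req| = 63.57 ≤ 197.7 N → the container is in equilibrium; friction equals the required value.

f ≈ 63.6 N (up the incline)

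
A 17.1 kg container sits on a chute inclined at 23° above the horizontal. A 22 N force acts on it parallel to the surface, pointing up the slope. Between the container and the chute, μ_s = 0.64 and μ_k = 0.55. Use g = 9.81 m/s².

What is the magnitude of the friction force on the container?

Perpendicular to the surface, N = m g cos θ = 17.1·9.81·cos 23° = 154.4 N.
For equilibrium along the incline the friction force must supply f = m g sin θ − P = 65.55 − 22 = 43.55 N (positive meaning up-slope).
The static-friction ceiling is μ_s N = 0.64 × 154.4 = 98.83 N.
Since |43.55| ≤ 98.83 N, no slip — friction simply equals what equilibrium demands.

f ≈ 43.5 N (up the incline)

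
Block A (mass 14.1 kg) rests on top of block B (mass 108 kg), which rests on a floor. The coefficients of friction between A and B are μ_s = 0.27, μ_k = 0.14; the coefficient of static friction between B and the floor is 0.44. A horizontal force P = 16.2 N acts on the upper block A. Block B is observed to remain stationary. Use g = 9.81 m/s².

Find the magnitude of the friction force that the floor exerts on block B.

Normal force at the A–B interface: N₁ = m_A g = 138.3 N.
So the A–B interface can sustain at most μ_s N₁ = 37.35 N of static friction.
Since P = 16.2 N ≤ 37.35 N, A does not slip on B; friction on A equals P = 16.2 N.
By Newton's third law B feels 16.2 N forward from A. With B stationary, the floor's static friction on B balances it: f₂ = 16.2 N (well within μ_s(m_A+m_B)g = 527 N).

f ≈ 16.2 N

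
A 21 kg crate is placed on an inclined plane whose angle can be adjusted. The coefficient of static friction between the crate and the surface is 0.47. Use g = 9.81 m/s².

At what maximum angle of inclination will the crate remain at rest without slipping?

At the slip threshold, m g sin θ = μ_s · m g cos θ, so tan θ = μ_s.
θ_max = arctan(0.47) = 25.2°.

θ_max ≈ 25.2°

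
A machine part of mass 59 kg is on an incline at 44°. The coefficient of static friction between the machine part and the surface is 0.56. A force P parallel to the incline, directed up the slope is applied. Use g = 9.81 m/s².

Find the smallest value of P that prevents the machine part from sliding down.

P_min ≈ 169 N

The machine part tends to slide down (tan θ > μ_s), so at the point of impending slip friction acts up-slope at its limit: f = μ_s N.
P is parallel to the surface, so N = m g cos θ = 416 N.
Along the incline: P + μ_s N = m g sin θ, so P = 402 − 0.56×416 = 169 N.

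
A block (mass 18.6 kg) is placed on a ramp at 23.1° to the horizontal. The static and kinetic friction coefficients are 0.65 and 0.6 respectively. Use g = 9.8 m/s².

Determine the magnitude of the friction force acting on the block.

f ≈ 71.5 N (up the incline)

Normal force: N = m g cos θ = 18.6 × 9.8 × cos 23.1° = 167.7 N.
For equilibrium along the incline, friction must balance the weight component: f = m g sin θ = 71.52 N up the slope.
Static friction can supply at most μ_s N = 109 N.
Since |71.52| ≤ 109 N, no slip — friction simply equals what equilibrium demands.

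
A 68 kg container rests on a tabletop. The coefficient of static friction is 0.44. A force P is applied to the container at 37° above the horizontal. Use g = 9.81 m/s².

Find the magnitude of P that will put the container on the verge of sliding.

P ≈ 276 N

N = m g − P sin α (the pull lifts the container).
At impending slip, P cos α = μ_s N = μ_s (m g − P sin α).
Solving: P (cos α + μ_s sin α) = μ_s m g → P = 0.44×667/(cos 37° + 0.44 sin 37°) = 294/1.063 = 276 N.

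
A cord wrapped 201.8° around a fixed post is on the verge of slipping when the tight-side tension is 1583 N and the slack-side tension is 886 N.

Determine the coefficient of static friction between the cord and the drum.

T₂/T₁ = e^{μβ} → μ = ln(T₂/T₁)/β.
β = 201.8° = 3.522 rad.
μ = ln(1583/886)/3.522 = ln(1.787)/3.522 = 0.165.

μ ≈ 0.165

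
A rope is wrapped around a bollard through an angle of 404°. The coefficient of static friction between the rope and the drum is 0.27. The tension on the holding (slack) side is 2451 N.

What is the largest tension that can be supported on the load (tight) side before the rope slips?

T_max ≈ 16400 N

At impending slip the capstan equation gives T₂/T₁ = e^{μβ} with β in radians.
β = 404° × π/180 = 7.051 rad.
e^{μβ} = e^{0.27×7.051} = 6.711.
T₂ = T₁ · e^{μβ} = 2451 × 6.711 = 16400 N.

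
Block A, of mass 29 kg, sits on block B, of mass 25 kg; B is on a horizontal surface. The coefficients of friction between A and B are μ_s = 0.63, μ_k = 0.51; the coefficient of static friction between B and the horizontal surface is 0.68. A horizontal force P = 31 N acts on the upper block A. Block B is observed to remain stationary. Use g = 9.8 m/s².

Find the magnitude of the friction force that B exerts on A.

f ≈ 31 N

Normal force at the A–B interface: N₁ = m_A g = 284.2 N.
So the A–B interface can sustain at most μ_s N₁ = 179 N of static friction.
P = 31 N is within that limit, so A and B move together (both at rest); the A–B friction is simply f₁ = P = 31 N.
B experiences an equal 31 N forward from A (third law). B is in equilibrium, so the floor supplies f₂ = 31 N of static friction (limit μ_s(m_A+m_B)g = 359.9 N, not exceeded).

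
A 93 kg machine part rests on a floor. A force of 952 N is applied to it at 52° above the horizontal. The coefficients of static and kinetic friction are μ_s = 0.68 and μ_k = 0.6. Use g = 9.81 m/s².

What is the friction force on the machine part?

The vertical component of P reduces the normal force: N = m g − P sin α = 912.3 − 750.2 = 162.1 N.
Horizontally, friction must balance P cos α = 586.1 N.
μ_s N = 0.68 × 162.1 = 110.3 N.
586.1 > 110.3 N → the machine part slides; f = μ_k N = 0.6×162.1 = 97.3 N.

f ≈ 97.3 N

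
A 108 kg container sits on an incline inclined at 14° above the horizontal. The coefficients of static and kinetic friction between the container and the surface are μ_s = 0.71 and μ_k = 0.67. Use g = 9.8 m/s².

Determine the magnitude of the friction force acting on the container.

f ≈ 256 N (up the incline)

The normal reaction is N = m g cos θ = 1027 N.
Along the slope the weight component is m g sin θ = 256.1 N; friction must supply exactly this, acting up-slope.
Static friction can supply at most μ_s N = 729.1 N.
Since |256.1| ≤ 729.1 N, static friction is sufficient; f equals the required value, not μ_s N.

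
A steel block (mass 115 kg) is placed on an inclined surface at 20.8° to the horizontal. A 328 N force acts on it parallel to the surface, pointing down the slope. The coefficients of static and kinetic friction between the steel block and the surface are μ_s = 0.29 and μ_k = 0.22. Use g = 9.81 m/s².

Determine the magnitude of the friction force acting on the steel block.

f ≈ 232 N (up the incline)

Perpendicular to the surface, N = m g cos θ = 115·9.81·cos 20.8° = 1055 N.
For equilibrium along the incline the friction force must supply f = m g sin θ + P = 400.6 + 328 = 728.6 N (positive meaning up-slope).
The static-friction ceiling is μ_s N = 0.29 × 1055 = 305.8 N.
|728.6| exceeds 305.8 N, so the steel block slips down-slope; friction is kinetic, f = μ_k N = 0.22×1055 = 232 N.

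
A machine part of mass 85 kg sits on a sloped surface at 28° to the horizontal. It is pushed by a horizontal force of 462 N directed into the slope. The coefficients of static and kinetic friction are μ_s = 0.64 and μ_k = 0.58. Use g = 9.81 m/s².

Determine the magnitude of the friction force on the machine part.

The horizontal push has a component P sin θ into the surface, so N = m g cos θ + P sin θ = 736.2 + 216.9 = 953.1 N.
Parallel to the incline: P cos θ − m g sin θ = 407.9 − 391.5 = 16.45 N; the friction needed to balance this is 16.45 N acting down the slope.
Maximum static friction: μ_s N = 0.64 × 953.1 = 610 N.
Since 16.45 N is within the 610 N limit, the machine part stays put and friction is exactly 16.5 N.

f ≈ 16.5 N (down the incline)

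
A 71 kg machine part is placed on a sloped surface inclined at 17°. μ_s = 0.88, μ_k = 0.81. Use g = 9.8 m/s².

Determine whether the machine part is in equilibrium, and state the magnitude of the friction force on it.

f ≈ 203 N

N = m g cos θ = 665 N.
Down-slope weight component: m g sin θ = 203 N.
μ_s N = 586 N.
203 ≤ 586 N, so it stays put; friction = 203 N.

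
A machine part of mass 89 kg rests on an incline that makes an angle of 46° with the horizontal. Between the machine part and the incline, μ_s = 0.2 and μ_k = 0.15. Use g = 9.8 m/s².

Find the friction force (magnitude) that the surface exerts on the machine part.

The normal reaction is N = m g cos θ = 605.9 N.
For equilibrium along the incline, friction must balance the weight component: f = m g sin θ = 627.4 N up the slope.
Static friction can supply at most μ_s N = 121.2 N.
Since |627.4| > 121.2 N, static friction cannot hold it; the machine part slides down the incline and kinetic friction applies: f = μ_k N = 0.15 × 605.9 = 90.9 N.

f ≈ 90.9 N (up the incline)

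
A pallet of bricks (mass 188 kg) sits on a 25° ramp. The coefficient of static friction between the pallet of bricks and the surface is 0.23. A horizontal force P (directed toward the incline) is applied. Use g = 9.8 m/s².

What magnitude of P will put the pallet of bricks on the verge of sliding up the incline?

P ≈ 1440 N

At impending motion up the slope, friction acts down-slope at its limit: f = μ_s N.
Perpendicular to the incline: N = m g cos θ + P sin θ.
Along the incline: P cos θ = m g sin θ + μ_s N = m g sin θ + μ_s (m g cos θ + P sin θ).
Solving, P (cos θ − μ_s sin θ) = m g (sin θ + μ_s cos θ), so P = 188×9.8×(sin 25° + 0.23 cos 25°)/(cos 25° − 0.23 sin 25°) = 1840×0.6311/0.8091 = 1440 N.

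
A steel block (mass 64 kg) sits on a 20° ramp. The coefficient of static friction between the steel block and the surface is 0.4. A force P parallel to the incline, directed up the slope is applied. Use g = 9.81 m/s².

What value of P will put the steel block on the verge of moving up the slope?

At impending motion up the slope, friction acts down-slope at its limit: f = μ_s N.
P is parallel to the surface, so N = m g cos θ = 590 N.
Along the incline: P = m g sin θ + μ_s N = 215 + 0.4×590 = 451 N.

P ≈ 451 N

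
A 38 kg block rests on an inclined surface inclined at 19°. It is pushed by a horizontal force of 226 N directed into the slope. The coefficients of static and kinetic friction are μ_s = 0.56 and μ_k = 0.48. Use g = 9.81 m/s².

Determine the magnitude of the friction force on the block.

f ≈ 92.3 N (down the incline)

Normal direction: N = m g cos θ + P sin θ = 426 N.
Parallel to the incline: P cos θ − m g sin θ = 213.7 − 121.4 = 92.32 N; the friction needed to balance this is 92.32 N acting down the slope.
The limit of static friction is μ_s N = 238.6 N.
Since 92.32 N is within the 238.6 N limit, the block stays put and friction is exactly 92.3 N.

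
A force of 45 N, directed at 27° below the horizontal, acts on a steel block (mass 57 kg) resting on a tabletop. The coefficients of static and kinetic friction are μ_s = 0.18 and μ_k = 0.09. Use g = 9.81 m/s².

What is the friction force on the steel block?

The vertical component of P adds to the normal force: N = m g + P sin α = 559.2 + 20.43 = 579.6 N.
For equilibrium, f = P cos α = 45×cos 27° = 40.1 N.
μ_s N = 0.18 × 579.6 = 104.3 N.
40.1 ≤ 104.3 N → static; friction equals the required 40.1 N.

f ≈ 40.1 N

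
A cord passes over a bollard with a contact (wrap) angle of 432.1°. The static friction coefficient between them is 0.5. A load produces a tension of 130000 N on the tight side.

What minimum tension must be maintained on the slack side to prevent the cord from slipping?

Capstan equation at impending slip: T_tight/T_slack = e^{μβ}.
β = 432.1° = 7.542 rad; e^{μβ} = e^{0.5×7.542} = 43.41.
T_slack = T_tight / e^{μβ} = 130000 / 43.41 = 2990 N.

T_min ≈ 2990 N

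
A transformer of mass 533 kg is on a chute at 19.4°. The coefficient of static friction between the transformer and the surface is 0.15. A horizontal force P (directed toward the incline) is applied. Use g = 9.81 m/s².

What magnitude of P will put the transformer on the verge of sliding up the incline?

P ≈ 2770 N

At impending motion up the slope, friction acts down-slope at its limit: f = μ_s N.
Perpendicular to the incline: N = m g cos θ + P sin θ.
Along the incline: P cos θ = m g sin θ + μ_s N = m g sin θ + μ_s (m g cos θ + P sin θ).
Solving, P (cos θ − μ_s sin θ) = m g (sin θ + μ_s cos θ), so P = 533×9.81×(sin 19.4° + 0.15 cos 19.4°)/(cos 19.4° − 0.15 sin 19.4°) = 5230×0.4736/0.8934 = 2770 N.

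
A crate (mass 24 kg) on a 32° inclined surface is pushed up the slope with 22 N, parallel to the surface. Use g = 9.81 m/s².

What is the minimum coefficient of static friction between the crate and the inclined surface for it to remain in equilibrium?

N = m g cos θ = 199.7 N.
Friction must make up the shortfall along the incline: f = m g sin θ − P = 124.8 − 22 = 102.8 N.
At the threshold f = μ_s N, so μ_s,min = 102.8/199.7 = 0.515.

μ_s,min ≈ 0.515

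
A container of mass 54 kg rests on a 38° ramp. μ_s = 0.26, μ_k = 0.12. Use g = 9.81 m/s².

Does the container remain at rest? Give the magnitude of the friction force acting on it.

N = m g cos θ = 417 N.
Down-slope weight component: m g sin θ = 326 N.
μ_s N = 109 N.
326 > 109 N, so it slides; kinetic friction f = μ_k N = 0.12×417 = 50.1 N.

f ≈ 50.1 N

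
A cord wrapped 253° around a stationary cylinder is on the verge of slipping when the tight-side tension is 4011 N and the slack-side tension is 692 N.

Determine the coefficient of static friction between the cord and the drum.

T₂/T₁ = e^{μβ} → μ = ln(T₂/T₁)/β.
β = 253° = 4.416 rad.
μ = ln(4011/692)/4.416 = ln(5.796)/4.416 = 0.398.

μ ≈ 0.398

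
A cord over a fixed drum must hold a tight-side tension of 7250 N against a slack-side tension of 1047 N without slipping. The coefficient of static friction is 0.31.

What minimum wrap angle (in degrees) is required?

T₂/T₁ = e^{μβ} → β = ln(T₂/T₁)/μ.
β = ln(7250/1047)/0.31 = 1.935/0.31 = 6.242 rad.
In degrees: β = 6.242 × 180/π = 358°.

β_min ≈ 358°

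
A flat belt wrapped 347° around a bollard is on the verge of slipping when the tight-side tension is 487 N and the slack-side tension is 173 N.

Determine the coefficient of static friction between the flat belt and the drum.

μ ≈ 0.171

T₂/T₁ = e^{μβ} → μ = ln(T₂/T₁)/β.
β = 347° = 6.056 rad.
μ = ln(487/173)/6.056 = ln(2.815)/6.056 = 0.171.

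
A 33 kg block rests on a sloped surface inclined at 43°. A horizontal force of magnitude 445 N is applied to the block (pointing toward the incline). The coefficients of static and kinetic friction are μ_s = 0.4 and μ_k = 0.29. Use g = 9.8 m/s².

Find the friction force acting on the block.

Resolve perpendicular to the incline: N = m g cos θ + P sin θ = 33×9.8×cos 43° + 445×sin 43° = 540 N.
Along the incline, the net driving force (taking up-slope positive) is P cos θ − m g sin θ = 325.5 − 220.6 = 104.9 N, so equilibrium requires friction f = -104.9 N (down-slope).
The limit of static friction is μ_s N = 216 N.
Since 104.9 N is within the 216 N limit, the block stays put and friction is exactly 105 N.

f ≈ 105 N (down the incline)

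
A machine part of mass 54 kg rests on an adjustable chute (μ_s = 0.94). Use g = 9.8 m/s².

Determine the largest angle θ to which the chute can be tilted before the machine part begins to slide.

θ_max ≈ 43.2°

At the slip threshold, m g sin θ = μ_s · m g cos θ, so tan θ = μ_s.
θ_max = arctan(0.94) = 43.2°.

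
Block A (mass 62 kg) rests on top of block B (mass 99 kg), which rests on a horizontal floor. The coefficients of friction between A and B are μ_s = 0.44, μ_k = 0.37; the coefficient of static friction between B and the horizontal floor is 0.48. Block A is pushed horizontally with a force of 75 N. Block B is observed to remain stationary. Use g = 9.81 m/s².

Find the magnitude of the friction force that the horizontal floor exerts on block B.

f ≈ 75 N

Between the blocks, N₁ = m_A g = 608.2 N.
Maximum static friction on A from B: μ_s N₁ = 0.44×608.2 = 267.6 N.
P = 75 N is within that limit, so A and B move together (both at rest); the A–B friction is simply f₁ = P = 75 N.
By Newton's third law B feels 75 N forward from A. With B stationary, the floor's static friction on B balances it: f₂ = 75 N (well within μ_s(m_A+m_B)g = 758.1 N).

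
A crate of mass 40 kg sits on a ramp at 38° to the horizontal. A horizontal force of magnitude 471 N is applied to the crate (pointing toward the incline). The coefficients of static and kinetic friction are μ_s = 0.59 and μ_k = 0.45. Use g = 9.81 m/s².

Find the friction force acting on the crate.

f ≈ 130 N (down the incline)

The horizontal push has a component P sin θ into the surface, so N = m g cos θ + P sin θ = 309.2 + 290 = 599.2 N.
Parallel to the incline: P cos θ − m g sin θ = 371.2 − 241.6 = 129.6 N; the friction needed to balance this is 129.6 N acting down the slope.
The limit of static friction is μ_s N = 353.5 N.
Since 129.6 N is within the 353.5 N limit, the crate stays put and friction is exactly 130 N.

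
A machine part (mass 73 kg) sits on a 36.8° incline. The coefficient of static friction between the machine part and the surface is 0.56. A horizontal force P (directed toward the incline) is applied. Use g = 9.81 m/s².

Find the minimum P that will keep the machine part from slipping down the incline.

P_min ≈ 94.9 N

The machine part tends to slide down (tan θ > μ_s), so at the point of impending slip friction acts up-slope at its limit: f = μ_s N.
Perpendicular to the incline: N = m g cos θ + P sin θ.
Along the incline: P cos θ + μ_s N = m g sin θ, i.e. P cos θ + μ_s (m g cos θ + P sin θ) = m g sin θ.
Solving, P (cos θ + μ_s sin θ) = m g (sin θ − μ_s cos θ), so P = 716×0.1506/1.136 = 94.9 N.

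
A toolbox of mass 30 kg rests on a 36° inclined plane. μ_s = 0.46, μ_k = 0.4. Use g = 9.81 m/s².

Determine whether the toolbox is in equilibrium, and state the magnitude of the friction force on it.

f ≈ 95.2 N

N = m g cos θ = 238 N.
Down-slope weight component: m g sin θ = 173 N.
μ_s N = 110 N.
173 > 110 N, so it slides; kinetic friction f = μ_k N = 0.4×238 = 95.2 N.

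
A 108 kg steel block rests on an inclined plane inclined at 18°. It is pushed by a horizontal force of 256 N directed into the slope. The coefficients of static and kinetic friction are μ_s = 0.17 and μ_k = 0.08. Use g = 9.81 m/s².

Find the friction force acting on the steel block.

Normal direction: N = m g cos θ + P sin θ = 1087 N.
Parallel to the incline: P cos θ − m g sin θ = 243.5 − 327.4 = -83.93 N; the friction needed to balance this is 83.93 N acting up the slope.
The limit of static friction is μ_s N = 184.7 N.
|f_req| = 83.93 ≤ 184.7 N → the steel block is in equilibrium; friction equals the required value.

f ≈ 83.9 N (up the incline)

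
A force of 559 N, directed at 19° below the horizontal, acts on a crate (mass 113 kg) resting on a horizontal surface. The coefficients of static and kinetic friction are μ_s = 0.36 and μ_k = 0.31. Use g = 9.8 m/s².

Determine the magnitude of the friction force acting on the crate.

f ≈ 400 N

N = m g + P sin α = 1107 + 559×sin 19° = 1289 N.
Horizontally, friction must balance P cos α = 528.5 N.
The static-friction limit is μ_s N = 464.2 N.
528.5 > 464.2 N → the crate slides; f = μ_k N = 0.31×1289 = 400 N.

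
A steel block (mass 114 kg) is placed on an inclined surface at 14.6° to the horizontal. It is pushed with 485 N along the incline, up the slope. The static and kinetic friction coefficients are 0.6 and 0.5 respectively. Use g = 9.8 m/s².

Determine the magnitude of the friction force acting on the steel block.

f ≈ 203 N (down the incline)

Perpendicular to the surface, N = m g cos θ = 114·9.8·cos 14.6° = 1081 N.
Parallel to the incline, ΣF = 0 gives f = m g sin θ − P = 281.6 − 485 = -203.4 N (up-slope positive).
Maximum static friction available: μ_s N = 0.6 × 1081 = 648.7 N.
Since |-203.4| ≤ 648.7 N, no slip — friction simply equals what equilibrium demands.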